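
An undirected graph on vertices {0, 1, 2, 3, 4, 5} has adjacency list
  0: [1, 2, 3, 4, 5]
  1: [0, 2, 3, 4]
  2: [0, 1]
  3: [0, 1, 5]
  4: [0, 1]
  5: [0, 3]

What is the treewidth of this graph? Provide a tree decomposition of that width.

Treewidth 2.
Bags: B1 = {0, 1, 2}  B2 = {0, 1, 4}  B3 = {0, 1, 3}  B4 = {0, 3, 5}
Tree: B1–B2, B1–B3, B3–B4

Each bag holds 3 vertices, so the decomposition has width 2, which upper-bounds the treewidth. Conversely, {0, 1, 2} is a clique of size 3, and the vertices of any clique must share a bag in every tree decomposition; so some bag has ≥ 3 vertices and tw(G) ≥ 2. The upper and lower bounds meet at 2, so that is the treewidth.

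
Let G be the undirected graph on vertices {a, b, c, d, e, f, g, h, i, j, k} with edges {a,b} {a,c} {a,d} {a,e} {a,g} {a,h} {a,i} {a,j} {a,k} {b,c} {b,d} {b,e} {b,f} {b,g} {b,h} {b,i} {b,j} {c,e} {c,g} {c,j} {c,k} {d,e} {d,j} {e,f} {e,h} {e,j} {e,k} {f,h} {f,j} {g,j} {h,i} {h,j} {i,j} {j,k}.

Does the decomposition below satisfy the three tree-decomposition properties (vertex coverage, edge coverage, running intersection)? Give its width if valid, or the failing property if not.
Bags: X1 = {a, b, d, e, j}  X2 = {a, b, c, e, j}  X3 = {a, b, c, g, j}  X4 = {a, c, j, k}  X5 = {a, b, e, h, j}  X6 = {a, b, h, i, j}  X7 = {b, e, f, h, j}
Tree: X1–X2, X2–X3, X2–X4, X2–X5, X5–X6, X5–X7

A tree decomposition must satisfy three properties: every vertex lies in some bag; for every edge, both endpoints lie together in some bag; and for every vertex, the bags containing it form a connected subtree. Here edge (e,k) lies in no bag, so the decomposition is invalid.

No — edge (e,k) lies in no bag.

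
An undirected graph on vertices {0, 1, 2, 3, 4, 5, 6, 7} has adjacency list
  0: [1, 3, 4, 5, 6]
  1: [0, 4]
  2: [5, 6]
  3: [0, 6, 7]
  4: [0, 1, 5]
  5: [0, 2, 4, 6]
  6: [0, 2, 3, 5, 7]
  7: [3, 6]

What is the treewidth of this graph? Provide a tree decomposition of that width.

Every bag has size at most 3, so the width is 3 − 1 = 2 and tw(G) ≤ 2. Conversely, {0, 3, 6} is a clique of size 3, and the vertices of any clique must share a bag in every tree decomposition; so some bag has ≥ 3 vertices and tw(G) ≥ 2. Combining the bounds, tw(G) = 2.

Treewidth 2.
One such decomposition:
Bags: B1 = {0, 3, 6}  B2 = {0, 5, 6}  B3 = {2, 5, 6}  B4 = {0, 4, 5}  B5 = {3, 6, 7}  B6 = {0, 1, 4}
Tree: B1–B2, B2–B3, B2–B4, B1–B5, B4–B6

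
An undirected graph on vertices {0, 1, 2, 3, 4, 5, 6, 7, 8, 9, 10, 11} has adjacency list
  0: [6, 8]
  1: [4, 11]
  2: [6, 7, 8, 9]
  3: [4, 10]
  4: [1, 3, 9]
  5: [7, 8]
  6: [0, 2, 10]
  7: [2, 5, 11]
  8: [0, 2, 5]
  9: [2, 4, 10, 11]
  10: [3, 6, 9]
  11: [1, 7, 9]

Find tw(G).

A width-3 tree decomposition is:
Bags: B1 = {0, 5, 7, 8}  B2 = {0, 2, 7, 8}  B3 = {0, 2, 6, 7}  B4 = {2, 6, 7, 11}  B5 = {2, 6, 9, 11}  B6 = {6, 9, 10, 11}  B7 = {1, 9, 10, 11}  B8 = {1, 4, 9, 10}  B9 = {1, 3, 4, 10}
Tree: B1–B2, B2–B3, B3–B4, B4–B5, B5–B6, B6–B7, B7–B8, B8–B9
Each bag holds 4 vertices, so the decomposition has width 3, which upper-bounds the treewidth. For the lower bound: the 4 vertex sets {0,5,8}, {7}, {2}, {6,9,10,11} are disjoint, each induces a connected subgraph, and every pair is joined by at least one edge of G. Contracting each set to a single vertex therefore yields K_{4} as a minor, and since treewidth is minor-monotone, tw(G) ≥ tw(K_{4}) = 3. Therefore the treewidth is 3.

3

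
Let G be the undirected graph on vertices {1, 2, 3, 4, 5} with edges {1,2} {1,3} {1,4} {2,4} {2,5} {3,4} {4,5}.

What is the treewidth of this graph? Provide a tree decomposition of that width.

Each bag holds 3 vertices, so the decomposition has width 2, which upper-bounds the treewidth. Conversely, {1, 2, 4} is a clique of size 3, and the vertices of any clique must share a bag in every tree decomposition; so some bag has ≥ 3 vertices and tw(G) ≥ 2. The upper and lower bounds meet at 2, so that is the treewidth.

Treewidth 2.
One optimal decomposition is:
Bags: B1 = {2, 4, 5}  B2 = {1, 2, 4}  B3 = {1, 3, 4}
Tree: B1–B2, B2–B3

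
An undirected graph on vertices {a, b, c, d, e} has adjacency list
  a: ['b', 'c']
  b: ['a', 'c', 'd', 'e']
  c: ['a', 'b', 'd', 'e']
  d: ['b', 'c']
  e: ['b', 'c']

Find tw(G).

A width-2 tree decomposition is:
Bags: B1 = {b, c, e}  B2 = {a, b, c}  B3 = {b, c, d}
Tree: B1–B2, B2–B3
Every bag has size at most 3, so the width is 3 − 1 = 2 and tw(G) ≤ 2. Conversely, {b, c, d} is a clique of size 3, and the vertices of any clique must share a bag in every tree decomposition; so some bag has ≥ 3 vertices and tw(G) ≥ 2. The upper and lower bounds meet at 2, so that is the treewidth.

2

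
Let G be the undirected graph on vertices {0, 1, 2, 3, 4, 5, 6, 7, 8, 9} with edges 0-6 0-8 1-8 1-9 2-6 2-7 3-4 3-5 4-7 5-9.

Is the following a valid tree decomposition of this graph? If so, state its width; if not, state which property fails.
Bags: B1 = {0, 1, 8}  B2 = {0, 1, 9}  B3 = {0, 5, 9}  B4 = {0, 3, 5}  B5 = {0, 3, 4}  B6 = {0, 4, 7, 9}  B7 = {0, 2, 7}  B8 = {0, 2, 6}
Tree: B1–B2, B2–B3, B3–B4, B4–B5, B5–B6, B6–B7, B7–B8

A tree decomposition must satisfy three properties: every vertex lies in some bag; for every edge, both endpoints lie together in some bag; and for every vertex, the bags containing it form a connected subtree. Here bags containing vertex 9 are not connected in the tree, so the decomposition is invalid.

No — bags containing vertex 9 are not connected in the tree.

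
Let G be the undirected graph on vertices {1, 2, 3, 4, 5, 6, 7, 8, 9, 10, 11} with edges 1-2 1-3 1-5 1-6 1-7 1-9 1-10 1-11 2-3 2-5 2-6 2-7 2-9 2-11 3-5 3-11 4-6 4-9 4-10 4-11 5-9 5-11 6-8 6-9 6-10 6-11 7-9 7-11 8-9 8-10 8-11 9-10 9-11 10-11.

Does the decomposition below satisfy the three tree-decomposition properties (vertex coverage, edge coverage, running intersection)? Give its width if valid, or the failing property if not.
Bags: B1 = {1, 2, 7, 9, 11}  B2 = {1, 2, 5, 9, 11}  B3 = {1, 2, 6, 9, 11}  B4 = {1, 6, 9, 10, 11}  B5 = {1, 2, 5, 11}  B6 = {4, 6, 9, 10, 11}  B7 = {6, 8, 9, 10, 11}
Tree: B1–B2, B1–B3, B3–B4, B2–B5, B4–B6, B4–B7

No — vertex 3 appears in no bag.

A tree decomposition must satisfy three properties: every vertex lies in some bag; for every edge, both endpoints lie together in some bag; and for every vertex, the bags containing it form a connected subtree. Here vertex 3 appears in no bag, so the decomposition is invalid.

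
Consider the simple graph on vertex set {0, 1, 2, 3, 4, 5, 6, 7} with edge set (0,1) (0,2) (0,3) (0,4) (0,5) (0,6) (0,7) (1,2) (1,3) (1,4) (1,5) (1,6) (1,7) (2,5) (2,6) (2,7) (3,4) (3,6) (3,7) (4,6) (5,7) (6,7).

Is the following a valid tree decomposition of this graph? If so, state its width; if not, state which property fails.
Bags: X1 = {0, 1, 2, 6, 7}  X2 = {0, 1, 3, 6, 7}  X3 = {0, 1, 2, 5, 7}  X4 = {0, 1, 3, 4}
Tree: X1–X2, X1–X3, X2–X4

No — edge (6,4) lies in no bag.

A tree decomposition must satisfy three properties: every vertex lies in some bag; for every edge, both endpoints lie together in some bag; and for every vertex, the bags containing it form a connected subtree. Here edge (6,4) lies in no bag, so the decomposition is invalid.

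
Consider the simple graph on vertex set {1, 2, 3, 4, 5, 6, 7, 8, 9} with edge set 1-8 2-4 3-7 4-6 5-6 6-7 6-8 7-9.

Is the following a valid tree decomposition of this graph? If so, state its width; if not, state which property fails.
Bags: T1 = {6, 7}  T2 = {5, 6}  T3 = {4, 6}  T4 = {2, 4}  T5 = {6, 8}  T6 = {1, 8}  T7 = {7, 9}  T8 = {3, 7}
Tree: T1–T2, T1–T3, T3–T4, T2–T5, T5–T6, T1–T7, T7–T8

Yes; width 1.

Vertex coverage: the bags together contain {1, 2, 3, 4, 5, 6, 7, 8, 9}, the full vertex set. Edge coverage: each edge of G has both endpoints in at least one bag. Running intersection: for every vertex, the bags containing it form a connected subtree. All three properties hold, so this is a valid tree decomposition of width max|bag| − 1 = 1, and hence tw(G) ≤ 1.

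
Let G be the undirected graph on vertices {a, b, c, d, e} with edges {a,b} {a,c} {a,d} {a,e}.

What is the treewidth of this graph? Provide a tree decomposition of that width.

Treewidth 1.
Bags: B1 = {a, c}  B2 = {a, d}  B3 = {a, e}  B4 = {a, b}
Tree: B1–B2, B1–B3, B1–B4

The largest bag has 2 vertices, giving width 1; this decomposition certifies tw(G) ≤ 1. G has an edge, so its treewidth is at least 1. Combining the bounds, tw(G) = 1.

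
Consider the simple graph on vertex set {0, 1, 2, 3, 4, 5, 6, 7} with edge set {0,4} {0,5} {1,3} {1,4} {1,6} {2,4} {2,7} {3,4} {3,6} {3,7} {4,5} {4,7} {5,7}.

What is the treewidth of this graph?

A width-2 tree decomposition is:
Bags: B1 = {3, 4, 7}  B2 = {1, 3, 4}  B3 = {4, 5, 7}  B4 = {1, 3, 6}  B5 = {0, 4, 5}  B6 = {2, 4, 7}
Tree: B1–B2, B1–B3, B2–B4, B3–B5, B1–B6
Each bag holds 3 vertices, so the decomposition has width 2, which upper-bounds the treewidth. Conversely, {0, 4, 5} is a clique of size 3, and the vertices of any clique must share a bag in every tree decomposition; so some bag has ≥ 3 vertices and tw(G) ≥ 2. Therefore the treewidth is 2.

2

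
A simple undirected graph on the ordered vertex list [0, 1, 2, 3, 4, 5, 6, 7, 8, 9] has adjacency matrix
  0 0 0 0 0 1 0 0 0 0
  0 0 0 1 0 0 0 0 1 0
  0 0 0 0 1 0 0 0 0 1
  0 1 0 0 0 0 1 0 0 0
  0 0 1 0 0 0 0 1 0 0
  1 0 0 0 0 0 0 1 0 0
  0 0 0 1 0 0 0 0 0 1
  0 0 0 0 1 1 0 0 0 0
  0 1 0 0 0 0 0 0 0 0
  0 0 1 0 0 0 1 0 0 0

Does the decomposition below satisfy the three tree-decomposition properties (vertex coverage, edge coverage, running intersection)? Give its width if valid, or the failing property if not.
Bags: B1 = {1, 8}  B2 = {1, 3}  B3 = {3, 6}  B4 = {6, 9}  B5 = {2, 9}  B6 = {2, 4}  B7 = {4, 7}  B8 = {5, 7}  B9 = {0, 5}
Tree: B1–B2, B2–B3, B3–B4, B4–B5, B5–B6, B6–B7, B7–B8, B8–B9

Yes; width 1.

Every vertex of G appears in some bag (union = {0, 1, 2, 3, 4, 5, 6, 7, 8, 9}); every edge is covered by a bag; and for each vertex v the set of bags containing v is connected in the bag tree. The decomposition is therefore valid. The largest bag has 2 vertices, so the width is 1.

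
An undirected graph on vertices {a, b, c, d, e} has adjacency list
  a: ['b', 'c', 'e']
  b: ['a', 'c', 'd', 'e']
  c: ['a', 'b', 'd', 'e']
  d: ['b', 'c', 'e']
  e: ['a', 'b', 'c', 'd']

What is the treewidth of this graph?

3

A width-3 tree decomposition is:
Bags: B1 = {a, b, c, e}  B2 = {b, c, d, e}
Tree: B1–B2
The largest bag has 4 vertices, giving width 3; this decomposition certifies tw(G) ≤ 3. On the other hand G contains the 4-clique {b, c, d, e}. A clique must lie in a single bag of any decomposition, so no decomposition can have width below 3. Therefore the treewidth is 3.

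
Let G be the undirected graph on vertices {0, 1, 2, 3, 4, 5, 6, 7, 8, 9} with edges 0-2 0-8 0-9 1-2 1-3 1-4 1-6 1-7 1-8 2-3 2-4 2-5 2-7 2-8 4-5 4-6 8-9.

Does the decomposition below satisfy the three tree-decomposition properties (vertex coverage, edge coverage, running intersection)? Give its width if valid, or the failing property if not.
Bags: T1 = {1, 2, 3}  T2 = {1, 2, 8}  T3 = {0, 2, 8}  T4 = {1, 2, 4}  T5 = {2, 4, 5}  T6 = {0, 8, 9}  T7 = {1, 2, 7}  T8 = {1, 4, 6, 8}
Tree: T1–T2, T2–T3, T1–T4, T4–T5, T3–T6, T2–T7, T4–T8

A tree decomposition must satisfy three properties: every vertex lies in some bag; for every edge, both endpoints lie together in some bag; and for every vertex, the bags containing it form a connected subtree. Here bags containing vertex 8 are not connected in the tree, so the decomposition is invalid.

No — bags containing vertex 8 are not connected in the tree.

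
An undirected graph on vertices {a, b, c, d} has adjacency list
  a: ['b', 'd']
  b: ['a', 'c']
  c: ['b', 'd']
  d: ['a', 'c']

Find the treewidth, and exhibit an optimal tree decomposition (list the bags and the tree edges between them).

Treewidth 2.
One optimal decomposition is:
Bags: B1 = {a, b, d}  B2 = {b, c, d}
Tree: B1–B2

The largest bag has 3 vertices, giving width 2; this decomposition certifies tw(G) ≤ 2. Since d–a–b–c–d is a cycle in G, G is not acyclic. Forests are exactly the graphs of treewidth ≤ 1, so tw(G) ≥ 2. Therefore the treewidth is 2.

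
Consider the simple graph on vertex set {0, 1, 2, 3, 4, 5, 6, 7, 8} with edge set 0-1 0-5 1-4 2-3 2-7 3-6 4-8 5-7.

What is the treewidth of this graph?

1

A width-1 tree decomposition is:
Bags: B1 = {4, 8}  B2 = {1, 4}  B3 = {0, 1}  B4 = {0, 5}  B5 = {5, 7}  B6 = {2, 7}  B7 = {2, 3}  B8 = {3, 6}
Tree: B1–B2, B2–B3, B3–B4, B4–B5, B5–B6, B6–B7, B7–B8
Every bag has size at most 2, so the width is 2 − 1 = 1 and tw(G) ≤ 1. Since G has at least one edge (e.g. 8–4), it is not an edgeless graph, so tw(G) ≥ 1. Therefore the treewidth is 1.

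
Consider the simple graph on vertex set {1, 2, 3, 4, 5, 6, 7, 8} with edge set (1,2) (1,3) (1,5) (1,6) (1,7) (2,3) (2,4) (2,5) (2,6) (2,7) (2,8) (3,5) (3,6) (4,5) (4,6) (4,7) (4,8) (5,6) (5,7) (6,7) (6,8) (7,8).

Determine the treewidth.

A width-4 tree decomposition is:
Bags: B1 = {1, 2, 5, 6, 7}  B2 = {2, 4, 5, 6, 7}  B3 = {1, 2, 3, 5, 6}  B4 = {2, 4, 6, 7, 8}
Tree: B1–B2, B1–B3, B2–B4
Each bag holds 5 vertices, so the decomposition has width 4, which upper-bounds the treewidth. Conversely, {2, 4, 6, 7, 8} is a clique of size 5, and the vertices of any clique must share a bag in every tree decomposition; so some bag has ≥ 5 vertices and tw(G) ≥ 4. The upper and lower bounds meet at 4, so that is the treewidth.

4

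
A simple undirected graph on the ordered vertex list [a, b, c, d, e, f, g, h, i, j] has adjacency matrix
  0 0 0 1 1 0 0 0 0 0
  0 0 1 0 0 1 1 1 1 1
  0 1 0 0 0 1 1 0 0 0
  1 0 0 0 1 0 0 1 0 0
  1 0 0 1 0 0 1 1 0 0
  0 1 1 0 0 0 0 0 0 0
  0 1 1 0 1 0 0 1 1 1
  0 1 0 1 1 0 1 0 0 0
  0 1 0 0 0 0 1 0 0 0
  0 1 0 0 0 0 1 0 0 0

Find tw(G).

A width-2 tree decomposition is:
Bags: B1 = {b, g, h}  B2 = {e, g, h}  B3 = {b, g, i}  B4 = {b, c, g}  B5 = {b, c, f}  B6 = {d, e, h}  B7 = {a, d, e}  B8 = {b, g, j}
Tree: B1–B2, B1–B3, B3–B4, B4–B5, B2–B6, B6–B7, B1–B8
The largest bag has 3 vertices, giving width 2; this decomposition certifies tw(G) ≤ 2. On the other hand G contains the 3-clique {d, e, h}. A clique must lie in a single bag of any decomposition, so no decomposition can have width below 2. Therefore the treewidth is 2.

2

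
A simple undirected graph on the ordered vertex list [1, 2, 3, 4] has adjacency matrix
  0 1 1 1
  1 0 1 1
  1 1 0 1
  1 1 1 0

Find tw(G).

3

A width-3 tree decomposition is:
Bags: B1 = {1, 2, 3, 4}
Tree: (single bag)
With just one bag of size 4, the width is 4 − 1 = 3, so tw(G) ≤ 3. Conversely, {1, 2, 3, 4} is a clique of size 4, and the vertices of any clique must share a bag in every tree decomposition; so some bag has ≥ 4 vertices and tw(G) ≥ 3. Combining the bounds, tw(G) = 3.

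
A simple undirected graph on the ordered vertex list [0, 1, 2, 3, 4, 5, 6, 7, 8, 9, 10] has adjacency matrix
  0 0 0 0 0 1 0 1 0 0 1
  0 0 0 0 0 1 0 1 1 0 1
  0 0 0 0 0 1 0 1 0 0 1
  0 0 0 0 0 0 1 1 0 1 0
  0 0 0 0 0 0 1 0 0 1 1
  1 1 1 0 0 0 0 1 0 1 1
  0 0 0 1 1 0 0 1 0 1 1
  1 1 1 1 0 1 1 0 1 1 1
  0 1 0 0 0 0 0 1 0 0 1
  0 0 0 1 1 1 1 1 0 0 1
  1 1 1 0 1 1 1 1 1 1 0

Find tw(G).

3

A width-3 tree decomposition is:
Bags: B1 = {1, 5, 7, 10}  B2 = {5, 7, 9, 10}  B3 = {6, 7, 9, 10}  B4 = {2, 5, 7, 10}  B5 = {3, 6, 7, 9}  B6 = {1, 7, 8, 10}  B7 = {4, 6, 9, 10}  B8 = {0, 5, 7, 10}
Tree: B1–B2, B2–B3, B1–B4, B3–B5, B1–B6, B3–B7, B1–B8
Every bag has size at most 4, so the width is 4 − 1 = 3 and tw(G) ≤ 3. For the lower bound, the 4 vertices {4, 6, 9, 10} are pairwise adjacent, and any tree decomposition puts a clique entirely inside one bag — forcing width ≥ 3. Hence tw(G) = 3 exactly.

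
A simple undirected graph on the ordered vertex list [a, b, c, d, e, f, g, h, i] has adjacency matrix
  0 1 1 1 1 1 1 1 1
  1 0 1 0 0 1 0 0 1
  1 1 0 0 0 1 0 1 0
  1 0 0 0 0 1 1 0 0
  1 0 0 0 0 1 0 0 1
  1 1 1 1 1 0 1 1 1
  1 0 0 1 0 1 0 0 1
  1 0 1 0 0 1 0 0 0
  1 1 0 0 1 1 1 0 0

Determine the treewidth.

3

A width-3 tree decomposition is:
Bags: B1 = {a, d, f, g}  B2 = {a, f, g, i}  B3 = {a, b, f, i}  B4 = {a, b, c, f}  B5 = {a, e, f, i}  B6 = {a, c, f, h}
Tree: B1–B2, B2–B3, B3–B4, B3–B5, B4–B6
The largest bag has 4 vertices, giving width 3; this decomposition certifies tw(G) ≤ 3. On the other hand G contains the 4-clique {a, d, f, g}. A clique must lie in a single bag of any decomposition, so no decomposition can have width below 3. Combining the bounds, tw(G) = 3.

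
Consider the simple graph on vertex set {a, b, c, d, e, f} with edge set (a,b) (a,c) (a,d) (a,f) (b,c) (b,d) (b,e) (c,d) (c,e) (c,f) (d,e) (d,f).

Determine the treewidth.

A width-3 tree decomposition is:
Bags: B1 = {a, b, c, d}  B2 = {a, c, d, f}  B3 = {b, c, d, e}
Tree: B1–B2, B1–B3
Every bag has size at most 4, so the width is 4 − 1 = 3 and tw(G) ≤ 3. On the other hand G contains the 4-clique {b, c, d, e}. A clique must lie in a single bag of any decomposition, so no decomposition can have width below 3. Hence tw(G) = 3 exactly.

3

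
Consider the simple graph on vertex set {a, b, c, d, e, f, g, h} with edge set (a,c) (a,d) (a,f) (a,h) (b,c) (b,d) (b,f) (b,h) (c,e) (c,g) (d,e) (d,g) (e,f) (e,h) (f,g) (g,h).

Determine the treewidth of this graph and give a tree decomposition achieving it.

Treewidth 4.
One such decomposition:
Bags: B1 = {c, d, f, g, h}  B2 = {b, c, d, f, h}  B3 = {a, c, d, f, h}  B4 = {c, d, e, f, h}
Tree: B1–B2, B2–B3, B3–B4

The largest bag has 5 vertices, giving width 4; this decomposition certifies tw(G) ≤ 4. For the lower bound: the 5 vertex sets {d,g}, {b,f}, {a,h}, {c}, {e} are disjoint, each induces a connected subgraph, and every pair is joined by at least one edge of G. Contracting each set to a single vertex therefore yields K_{5} as a minor, and since treewidth is minor-monotone, tw(G) ≥ tw(K_{5}) = 4. Combining the bounds, tw(G) = 4.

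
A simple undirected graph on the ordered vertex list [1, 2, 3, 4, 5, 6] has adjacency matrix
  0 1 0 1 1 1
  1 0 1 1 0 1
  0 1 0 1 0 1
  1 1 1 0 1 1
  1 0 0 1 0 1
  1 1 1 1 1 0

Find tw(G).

3

A width-3 tree decomposition is:
Bags: B1 = {1, 2, 4, 6}  B2 = {1, 4, 5, 6}  B3 = {2, 3, 4, 6}
Tree: B1–B2, B1–B3
Every bag has size at most 4, so the width is 4 − 1 = 3 and tw(G) ≤ 3. For the lower bound, the 4 vertices {1, 2, 4, 6} are pairwise adjacent, and any tree decomposition puts a clique entirely inside one bag — forcing width ≥ 3. Hence tw(G) = 3 exactly.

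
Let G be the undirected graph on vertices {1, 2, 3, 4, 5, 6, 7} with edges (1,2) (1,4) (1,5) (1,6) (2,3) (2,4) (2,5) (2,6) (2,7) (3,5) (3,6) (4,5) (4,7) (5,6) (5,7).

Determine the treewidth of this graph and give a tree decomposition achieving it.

Treewidth 3.
Bags: B1 = {2, 3, 5, 6}  B2 = {1, 2, 5, 6}  B3 = {1, 2, 4, 5}  B4 = {2, 4, 5, 7}
Tree: B1–B2, B2–B3, B3–B4

Each bag holds 4 vertices, so the decomposition has width 3, which upper-bounds the treewidth. Conversely, {1, 2, 4, 5} is a clique of size 4, and the vertices of any clique must share a bag in every tree decomposition; so some bag has ≥ 4 vertices and tw(G) ≥ 3. Combining the bounds, tw(G) = 3.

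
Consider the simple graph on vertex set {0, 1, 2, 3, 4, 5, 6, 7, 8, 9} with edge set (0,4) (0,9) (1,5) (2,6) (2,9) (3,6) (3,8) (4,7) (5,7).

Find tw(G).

A width-1 tree decomposition is:
Bags: B1 = {1, 5}  B2 = {5, 7}  B3 = {4, 7}  B4 = {0, 4}  B5 = {0, 9}  B6 = {2, 9}  B7 = {2, 6}  B8 = {3, 6}  B9 = {3, 8}
Tree: B1–B2, B2–B3, B3–B4, B4–B5, B5–B6, B6–B7, B7–B8, B8–B9
The largest bag has 2 vertices, giving width 1; this decomposition certifies tw(G) ≤ 1. G has an edge, so its treewidth is at least 1. Combining the bounds, tw(G) = 1.

1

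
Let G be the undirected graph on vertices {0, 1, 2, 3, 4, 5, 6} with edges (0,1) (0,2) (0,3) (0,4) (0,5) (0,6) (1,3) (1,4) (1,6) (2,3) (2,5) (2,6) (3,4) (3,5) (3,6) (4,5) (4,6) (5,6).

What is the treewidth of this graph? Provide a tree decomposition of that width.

Every bag has size at most 5, so the width is 5 − 1 = 4 and tw(G) ≤ 4. Conversely, {0, 2, 3, 5, 6} is a clique of size 5, and the vertices of any clique must share a bag in every tree decomposition; so some bag has ≥ 5 vertices and tw(G) ≥ 4. Therefore the treewidth is 4.

Treewidth 4.
Bags: B1 = {0, 3, 4, 5, 6}  B2 = {0, 2, 3, 5, 6}  B3 = {0, 1, 3, 4, 6}
Tree: B1–B2, B1–B3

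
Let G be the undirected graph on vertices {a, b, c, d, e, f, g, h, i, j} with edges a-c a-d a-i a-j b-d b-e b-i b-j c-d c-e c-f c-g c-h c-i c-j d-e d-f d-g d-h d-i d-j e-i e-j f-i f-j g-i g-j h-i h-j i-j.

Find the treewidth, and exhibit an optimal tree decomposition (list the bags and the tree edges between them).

Each bag holds 5 vertices, so the decomposition has width 4, which upper-bounds the treewidth. For the lower bound, the 5 vertices {c, d, f, i, j} are pairwise adjacent, and any tree decomposition puts a clique entirely inside one bag — forcing width ≥ 4. Hence tw(G) = 4 exactly.

Treewidth 4.
One such decomposition:
Bags: B1 = {c, d, e, i, j}  B2 = {b, d, e, i, j}  B3 = {a, c, d, i, j}  B4 = {c, d, g, i, j}  B5 = {c, d, h, i, j}  B6 = {c, d, f, i, j}
Tree: B1–B2, B1–B3, B1–B4, B4–B5, B4–B6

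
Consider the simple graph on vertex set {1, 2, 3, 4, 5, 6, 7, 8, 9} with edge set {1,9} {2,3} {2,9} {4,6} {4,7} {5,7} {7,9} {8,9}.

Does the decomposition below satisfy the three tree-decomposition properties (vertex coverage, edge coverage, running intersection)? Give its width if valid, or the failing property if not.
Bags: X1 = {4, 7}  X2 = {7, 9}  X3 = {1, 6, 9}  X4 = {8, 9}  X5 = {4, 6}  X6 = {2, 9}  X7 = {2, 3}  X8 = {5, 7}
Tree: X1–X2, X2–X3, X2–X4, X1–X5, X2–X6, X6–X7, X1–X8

A tree decomposition must satisfy three properties: every vertex lies in some bag; for every edge, both endpoints lie together in some bag; and for every vertex, the bags containing it form a connected subtree. Here bags containing vertex 6 are not connected in the tree, so the decomposition is invalid.

No — bags containing vertex 6 are not connected in the tree.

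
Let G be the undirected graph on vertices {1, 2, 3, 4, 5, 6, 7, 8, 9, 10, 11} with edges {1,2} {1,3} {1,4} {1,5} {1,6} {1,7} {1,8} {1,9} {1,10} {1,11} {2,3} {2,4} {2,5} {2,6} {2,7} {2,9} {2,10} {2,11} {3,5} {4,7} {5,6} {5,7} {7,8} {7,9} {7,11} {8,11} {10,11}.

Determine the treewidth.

3

A width-3 tree decomposition is:
Bags: B1 = {1, 2, 7, 11}  B2 = {1, 2, 10, 11}  B3 = {1, 2, 5, 7}  B4 = {1, 2, 5, 6}  B5 = {1, 2, 4, 7}  B6 = {1, 2, 3, 5}  B7 = {1, 7, 8, 11}  B8 = {1, 2, 7, 9}
Tree: B1–B2, B1–B3, B3–B4, B1–B5, B4–B6, B1–B7, B3–B8
Every bag has size at most 4, so the width is 4 − 1 = 3 and tw(G) ≤ 3. For the lower bound, the 4 vertices {1, 7, 8, 11} are pairwise adjacent, and any tree decomposition puts a clique entirely inside one bag — forcing width ≥ 3. Hence tw(G) = 3 exactly.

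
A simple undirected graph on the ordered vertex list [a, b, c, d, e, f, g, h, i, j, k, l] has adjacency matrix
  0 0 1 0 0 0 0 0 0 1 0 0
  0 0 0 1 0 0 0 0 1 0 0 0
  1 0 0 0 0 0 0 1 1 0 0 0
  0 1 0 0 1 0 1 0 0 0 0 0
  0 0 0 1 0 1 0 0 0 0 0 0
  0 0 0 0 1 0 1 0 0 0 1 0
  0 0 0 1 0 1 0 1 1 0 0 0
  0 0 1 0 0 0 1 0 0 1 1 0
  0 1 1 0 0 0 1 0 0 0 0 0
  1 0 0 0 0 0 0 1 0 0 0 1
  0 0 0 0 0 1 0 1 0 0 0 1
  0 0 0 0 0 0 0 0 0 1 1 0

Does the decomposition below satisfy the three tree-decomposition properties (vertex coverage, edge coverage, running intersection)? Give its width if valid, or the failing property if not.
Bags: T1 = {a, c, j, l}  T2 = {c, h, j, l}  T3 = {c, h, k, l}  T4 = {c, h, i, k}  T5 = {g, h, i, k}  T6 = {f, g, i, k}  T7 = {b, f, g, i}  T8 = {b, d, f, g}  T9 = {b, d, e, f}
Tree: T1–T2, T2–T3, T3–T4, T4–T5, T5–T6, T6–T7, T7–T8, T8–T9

Vertex coverage: the bags together contain {a, b, c, d, e, f, g, h, i, j, k, l}, the full vertex set. Edge coverage: each edge of G has both endpoints in at least one bag. Running intersection: for every vertex, the bags containing it form a connected subtree. All three properties hold, so this is a valid tree decomposition of width max|bag| − 1 = 3, and hence tw(G) ≤ 3.

Yes; width 3.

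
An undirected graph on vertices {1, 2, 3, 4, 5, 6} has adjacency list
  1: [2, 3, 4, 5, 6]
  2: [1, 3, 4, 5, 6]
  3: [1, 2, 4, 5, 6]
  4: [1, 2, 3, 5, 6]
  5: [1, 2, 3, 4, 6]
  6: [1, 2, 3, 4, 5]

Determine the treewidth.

5

A width-5 tree decomposition is:
Bags: B1 = {1, 2, 3, 4, 5, 6}
Tree: (single bag)
A single bag containing all 6 vertices is trivially a valid decomposition of width 5. For the lower bound, the 6 vertices {1, 2, 3, 4, 5, 6} are pairwise adjacent, and any tree decomposition puts a clique entirely inside one bag — forcing width ≥ 5. Combining the bounds, tw(G) = 5.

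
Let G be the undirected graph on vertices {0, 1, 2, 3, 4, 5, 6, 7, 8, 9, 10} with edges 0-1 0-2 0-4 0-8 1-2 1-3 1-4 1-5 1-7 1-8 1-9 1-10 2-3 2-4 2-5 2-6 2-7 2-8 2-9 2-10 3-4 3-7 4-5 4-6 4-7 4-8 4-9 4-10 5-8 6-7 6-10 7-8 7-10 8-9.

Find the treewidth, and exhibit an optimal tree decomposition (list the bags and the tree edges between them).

Every bag has size at most 5, so the width is 5 − 1 = 4 and tw(G) ≤ 4. Conversely, {0, 1, 2, 4, 8} is a clique of size 5, and the vertices of any clique must share a bag in every tree decomposition; so some bag has ≥ 5 vertices and tw(G) ≥ 4. Hence tw(G) = 4 exactly.

Treewidth 4.
Bags: B1 = {1, 2, 4, 7, 8}  B2 = {1, 2, 4, 7, 10}  B3 = {1, 2, 3, 4, 7}  B4 = {2, 4, 6, 7, 10}  B5 = {1, 2, 4, 8, 9}  B6 = {0, 1, 2, 4, 8}  B7 = {1, 2, 4, 5, 8}
Tree: B1–B2, B1–B3, B2–B4, B1–B5, B1–B6, B6–B7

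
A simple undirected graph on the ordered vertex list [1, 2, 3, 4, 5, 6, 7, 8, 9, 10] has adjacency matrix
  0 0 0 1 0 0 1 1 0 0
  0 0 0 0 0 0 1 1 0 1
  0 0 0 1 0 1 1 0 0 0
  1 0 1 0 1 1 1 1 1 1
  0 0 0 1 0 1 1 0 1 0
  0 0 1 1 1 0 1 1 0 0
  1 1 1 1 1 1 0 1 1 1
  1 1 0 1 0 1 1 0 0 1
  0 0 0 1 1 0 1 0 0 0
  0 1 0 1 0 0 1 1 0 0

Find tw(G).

A width-3 tree decomposition is:
Bags: B1 = {4, 5, 6, 7}  B2 = {4, 6, 7, 8}  B3 = {1, 4, 7, 8}  B4 = {3, 4, 6, 7}  B5 = {4, 5, 7, 9}  B6 = {4, 7, 8, 10}  B7 = {2, 7, 8, 10}
Tree: B1–B2, B2–B3, B2–B4, B1–B5, B3–B6, B6–B7
The largest bag has 4 vertices, giving width 3; this decomposition certifies tw(G) ≤ 3. Conversely, {2, 7, 8, 10} is a clique of size 4, and the vertices of any clique must share a bag in every tree decomposition; so some bag has ≥ 4 vertices and tw(G) ≥ 3. Hence tw(G) = 3 exactly.

3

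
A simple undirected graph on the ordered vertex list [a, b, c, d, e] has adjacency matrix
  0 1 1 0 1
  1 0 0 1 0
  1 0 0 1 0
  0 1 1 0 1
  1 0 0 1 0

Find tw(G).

A width-2 tree decomposition is:
Bags: B1 = {a, d, e}  B2 = {a, c, d}  B3 = {a, b, d}
Tree: B1–B2, B2–B3
Each bag holds 3 vertices, so the decomposition has width 2, which upper-bounds the treewidth. The edges d–e–a–c–d form a cycle, so G is not a tree and its treewidth is at least 2. The upper and lower bounds meet at 2, so that is the treewidth.

2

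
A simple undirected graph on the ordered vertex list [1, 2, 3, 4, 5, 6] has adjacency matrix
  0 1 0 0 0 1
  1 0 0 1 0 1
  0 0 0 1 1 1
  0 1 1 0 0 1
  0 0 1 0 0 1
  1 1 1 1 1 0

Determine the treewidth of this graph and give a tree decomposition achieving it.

Every bag has size at most 3, so the width is 3 − 1 = 2 and tw(G) ≤ 2. For the lower bound, the 3 vertices {1, 2, 6} are pairwise adjacent, and any tree decomposition puts a clique entirely inside one bag — forcing width ≥ 2. Hence tw(G) = 2 exactly.

Treewidth 2.
Bags: B1 = {3, 4, 6}  B2 = {2, 4, 6}  B3 = {3, 5, 6}  B4 = {1, 2, 6}
Tree: B1–B2, B1–B3, B2–B4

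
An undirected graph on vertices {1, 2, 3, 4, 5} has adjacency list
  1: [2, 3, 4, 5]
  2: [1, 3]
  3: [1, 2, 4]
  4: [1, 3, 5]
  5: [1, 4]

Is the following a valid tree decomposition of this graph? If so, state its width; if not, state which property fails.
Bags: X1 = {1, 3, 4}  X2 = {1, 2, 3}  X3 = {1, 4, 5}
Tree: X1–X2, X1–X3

Checking the three conditions: (i) the bags cover all of {1, 2, 3, 4, 5}; (ii) for each edge, some bag contains both endpoints; (iii) the bags containing any fixed vertex form a subtree. All hold, so the decomposition is valid with width 3 − 1 = 2.

Yes; width 2.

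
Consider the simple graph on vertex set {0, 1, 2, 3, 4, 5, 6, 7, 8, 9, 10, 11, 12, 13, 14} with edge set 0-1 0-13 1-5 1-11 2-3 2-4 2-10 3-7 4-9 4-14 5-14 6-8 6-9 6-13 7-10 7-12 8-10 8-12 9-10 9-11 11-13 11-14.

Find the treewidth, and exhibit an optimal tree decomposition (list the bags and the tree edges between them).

Every bag has size at most 4, so the width is 4 − 1 = 3 and tw(G) ≤ 3. For the lower bound: the 4 vertex sets {3,7,12}, {8}, {10}, {2,4,6,9} are disjoint, each induces a connected subgraph, and every pair is joined by at least one edge of G. Contracting each set to a single vertex therefore yields K_{4} as a minor, and since treewidth is minor-monotone, tw(G) ≥ tw(K_{4}) = 3. The upper and lower bounds meet at 3, so that is the treewidth.

Treewidth 3.
One such decomposition:
Bags: B1 = {3, 7, 8, 12}  B2 = {3, 7, 8, 10}  B3 = {2, 3, 8, 10}  B4 = {2, 6, 8, 10}  B5 = {2, 6, 9, 10}  B6 = {2, 4, 6, 9}  B7 = {4, 6, 9, 13}  B8 = {4, 9, 11, 13}  B9 = {4, 11, 13, 14}  B10 = {0, 11, 13, 14}  B11 = {0, 1, 11, 14}  B12 = {0, 1, 5, 14}
Tree: B1–B2, B2–B3, B3–B4, B4–B5, B5–B6, B6–B7, B7–B8, B8–B9, B9–B10, B10–B11, B11–B12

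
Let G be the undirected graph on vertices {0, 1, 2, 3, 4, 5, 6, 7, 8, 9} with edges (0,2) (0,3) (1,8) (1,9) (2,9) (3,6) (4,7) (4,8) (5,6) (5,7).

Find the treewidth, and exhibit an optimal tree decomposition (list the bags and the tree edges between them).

Every bag has size at most 3, so the width is 3 − 1 = 2 and tw(G) ≤ 2. Since 7–5–6–3–0–2–9–1–8–4–7 is a cycle in G, G is not acyclic. Forests are exactly the graphs of treewidth ≤ 1, so tw(G) ≥ 2. Combining the bounds, tw(G) = 2.

Treewidth 2.
One such decomposition:
Bags: B1 = {5, 6, 7}  B2 = {3, 6, 7}  B3 = {0, 3, 7}  B4 = {0, 2, 7}  B5 = {2, 7, 9}  B6 = {1, 7, 9}  B7 = {1, 7, 8}  B8 = {4, 7, 8}
Tree: B1–B2, B2–B3, B3–B4, B4–B5, B5–B6, B6–B7, B7–B8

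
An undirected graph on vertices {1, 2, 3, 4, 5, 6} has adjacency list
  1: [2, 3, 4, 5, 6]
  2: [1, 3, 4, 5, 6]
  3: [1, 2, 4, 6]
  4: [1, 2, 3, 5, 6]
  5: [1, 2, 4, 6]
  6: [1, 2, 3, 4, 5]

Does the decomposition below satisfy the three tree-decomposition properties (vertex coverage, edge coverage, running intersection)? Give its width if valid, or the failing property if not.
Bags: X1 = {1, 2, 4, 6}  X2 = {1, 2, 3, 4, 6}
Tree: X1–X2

No — vertex 5 appears in no bag.

A tree decomposition must satisfy three properties: every vertex lies in some bag; for every edge, both endpoints lie together in some bag; and for every vertex, the bags containing it form a connected subtree. Here vertex 5 appears in no bag, so the decomposition is invalid.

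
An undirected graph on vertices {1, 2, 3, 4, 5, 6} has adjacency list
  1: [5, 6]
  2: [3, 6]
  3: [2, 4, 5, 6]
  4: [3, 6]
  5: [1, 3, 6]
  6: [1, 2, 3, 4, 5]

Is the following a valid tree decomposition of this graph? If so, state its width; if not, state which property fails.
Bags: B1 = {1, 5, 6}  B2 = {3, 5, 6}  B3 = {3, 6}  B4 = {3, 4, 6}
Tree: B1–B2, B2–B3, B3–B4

A tree decomposition must satisfy three properties: every vertex lies in some bag; for every edge, both endpoints lie together in some bag; and for every vertex, the bags containing it form a connected subtree. Here vertex 2 appears in no bag, so the decomposition is invalid.

No — vertex 2 appears in no bag.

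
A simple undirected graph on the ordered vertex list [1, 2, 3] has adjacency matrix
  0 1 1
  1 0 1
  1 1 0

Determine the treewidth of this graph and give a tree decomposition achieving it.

Treewidth 2.
Bags: B1 = {1, 2, 3}
Tree: (single bag)

With just one bag of size 3, the width is 3 − 1 = 2, so tw(G) ≤ 2. On the other hand G contains the 3-clique {1, 2, 3}. A clique must lie in a single bag of any decomposition, so no decomposition can have width below 2. Therefore the treewidth is 2.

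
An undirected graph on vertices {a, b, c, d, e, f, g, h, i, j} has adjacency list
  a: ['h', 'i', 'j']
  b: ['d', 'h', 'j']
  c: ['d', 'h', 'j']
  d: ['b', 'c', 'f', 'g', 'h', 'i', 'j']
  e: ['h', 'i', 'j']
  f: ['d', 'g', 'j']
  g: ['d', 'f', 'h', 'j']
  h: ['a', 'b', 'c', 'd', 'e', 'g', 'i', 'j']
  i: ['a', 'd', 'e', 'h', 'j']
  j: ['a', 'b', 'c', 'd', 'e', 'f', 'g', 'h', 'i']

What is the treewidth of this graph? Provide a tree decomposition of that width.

Treewidth 3.
One optimal decomposition is:
Bags: B1 = {d, f, g, j}  B2 = {d, g, h, j}  B3 = {c, d, h, j}  B4 = {d, h, i, j}  B5 = {a, h, i, j}  B6 = {e, h, i, j}  B7 = {b, d, h, j}
Tree: B1–B2, B2–B3, B2–B4, B4–B5, B5–B6, B3–B7

Every bag has size at most 4, so the width is 4 − 1 = 3 and tw(G) ≤ 3. For the lower bound, the 4 vertices {d, g, h, j} are pairwise adjacent, and any tree decomposition puts a clique entirely inside one bag — forcing width ≥ 3. Combining the bounds, tw(G) = 3.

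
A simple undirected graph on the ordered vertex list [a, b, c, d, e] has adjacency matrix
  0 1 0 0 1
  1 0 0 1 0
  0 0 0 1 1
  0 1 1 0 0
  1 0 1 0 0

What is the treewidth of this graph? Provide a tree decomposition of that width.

Treewidth 2.
Bags: B1 = {a, b, d}  B2 = {a, c, d}  B3 = {a, c, e}
Tree: B1–B2, B2–B3

Each bag holds 3 vertices, so the decomposition has width 2, which upper-bounds the treewidth. For the lower bound, G contains the cycle a–b–d–c–e–a, so G is not a forest; only forests have treewidth ≤ 1, hence tw(G) ≥ 2. Therefore the treewidth is 2.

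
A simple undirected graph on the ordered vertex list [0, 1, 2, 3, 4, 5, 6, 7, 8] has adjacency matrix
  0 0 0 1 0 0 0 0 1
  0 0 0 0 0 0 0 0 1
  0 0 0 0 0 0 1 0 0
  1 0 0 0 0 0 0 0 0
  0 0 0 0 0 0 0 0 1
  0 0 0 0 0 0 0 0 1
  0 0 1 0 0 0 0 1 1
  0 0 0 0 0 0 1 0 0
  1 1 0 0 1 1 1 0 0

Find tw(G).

1

A width-1 tree decomposition is:
Bags: B1 = {0, 3}  B2 = {0, 8}  B3 = {1, 8}  B4 = {6, 8}  B5 = {5, 8}  B6 = {4, 8}  B7 = {2, 6}  B8 = {6, 7}
Tree: B1–B2, B2–B3, B2–B4, B3–B5, B4–B6, B4–B7, B4–B8
Each bag holds 2 vertices, so the decomposition has width 1, which upper-bounds the treewidth. Since G has at least one edge (e.g. 3–0), it is not an edgeless graph, so tw(G) ≥ 1. Combining the bounds, tw(G) = 1.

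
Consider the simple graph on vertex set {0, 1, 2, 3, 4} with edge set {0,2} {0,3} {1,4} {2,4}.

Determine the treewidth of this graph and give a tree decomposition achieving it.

Each bag holds 2 vertices, so the decomposition has width 1, which upper-bounds the treewidth. Since G has at least one edge (e.g. 0–3), it is not an edgeless graph, so tw(G) ≥ 1. Combining the bounds, tw(G) = 1.

Treewidth 1.
Bags: B1 = {0, 3}  B2 = {0, 2}  B3 = {2, 4}  B4 = {1, 4}
Tree: B1–B2, B2–B3, B3–B4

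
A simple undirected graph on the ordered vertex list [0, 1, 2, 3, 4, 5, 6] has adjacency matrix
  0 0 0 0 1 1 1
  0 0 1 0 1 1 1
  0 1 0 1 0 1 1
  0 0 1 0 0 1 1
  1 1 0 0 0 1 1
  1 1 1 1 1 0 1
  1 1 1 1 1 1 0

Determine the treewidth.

3

A width-3 tree decomposition is:
Bags: B1 = {1, 2, 5, 6}  B2 = {2, 3, 5, 6}  B3 = {1, 4, 5, 6}  B4 = {0, 4, 5, 6}
Tree: B1–B2, B1–B3, B3–B4
The largest bag has 4 vertices, giving width 3; this decomposition certifies tw(G) ≤ 3. On the other hand G contains the 4-clique {0, 4, 5, 6}. A clique must lie in a single bag of any decomposition, so no decomposition can have width below 3. Hence tw(G) = 3 exactly.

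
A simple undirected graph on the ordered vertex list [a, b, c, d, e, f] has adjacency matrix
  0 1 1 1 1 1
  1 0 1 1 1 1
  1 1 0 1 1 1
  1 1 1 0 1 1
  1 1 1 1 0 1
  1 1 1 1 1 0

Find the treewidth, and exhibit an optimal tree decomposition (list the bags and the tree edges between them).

With just one bag of size 6, the width is 6 − 1 = 5, so tw(G) ≤ 5. Conversely, {a, b, c, d, e, f} is a clique of size 6, and the vertices of any clique must share a bag in every tree decomposition; so some bag has ≥ 6 vertices and tw(G) ≥ 5. Therefore the treewidth is 5.

Treewidth 5.
One such decomposition:
Bags: B1 = {a, b, c, d, e, f}
Tree: (single bag)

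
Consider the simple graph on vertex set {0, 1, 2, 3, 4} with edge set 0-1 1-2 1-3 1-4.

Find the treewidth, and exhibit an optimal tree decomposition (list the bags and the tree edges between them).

Treewidth 1.
One such decomposition:
Bags: B1 = {1, 2}  B2 = {0, 1}  B3 = {1, 4}  B4 = {1, 3}
Tree: B1–B2, B1–B3, B3–B4

Every bag has size at most 2, so the width is 2 − 1 = 1 and tw(G) ≤ 1. Any graph with an edge has treewidth ≥ 1, and G has the edge 1–2. Therefore the treewidth is 1.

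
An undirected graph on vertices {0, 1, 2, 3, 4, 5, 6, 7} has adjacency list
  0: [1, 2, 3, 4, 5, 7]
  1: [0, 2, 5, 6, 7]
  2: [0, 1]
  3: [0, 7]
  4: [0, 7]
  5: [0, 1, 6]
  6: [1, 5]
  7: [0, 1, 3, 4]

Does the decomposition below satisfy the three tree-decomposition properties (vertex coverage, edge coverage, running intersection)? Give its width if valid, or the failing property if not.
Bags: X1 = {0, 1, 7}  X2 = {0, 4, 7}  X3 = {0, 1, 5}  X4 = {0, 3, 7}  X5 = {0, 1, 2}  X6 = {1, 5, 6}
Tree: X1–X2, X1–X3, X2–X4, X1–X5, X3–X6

Vertex coverage: the bags together contain {0, 1, 2, 3, 4, 5, 6, 7}, the full vertex set. Edge coverage: each edge of G has both endpoints in at least one bag. Running intersection: for every vertex, the bags containing it form a connected subtree. All three properties hold, so this is a valid tree decomposition of width max|bag| − 1 = 2, and hence tw(G) ≤ 2.

Yes; width 2.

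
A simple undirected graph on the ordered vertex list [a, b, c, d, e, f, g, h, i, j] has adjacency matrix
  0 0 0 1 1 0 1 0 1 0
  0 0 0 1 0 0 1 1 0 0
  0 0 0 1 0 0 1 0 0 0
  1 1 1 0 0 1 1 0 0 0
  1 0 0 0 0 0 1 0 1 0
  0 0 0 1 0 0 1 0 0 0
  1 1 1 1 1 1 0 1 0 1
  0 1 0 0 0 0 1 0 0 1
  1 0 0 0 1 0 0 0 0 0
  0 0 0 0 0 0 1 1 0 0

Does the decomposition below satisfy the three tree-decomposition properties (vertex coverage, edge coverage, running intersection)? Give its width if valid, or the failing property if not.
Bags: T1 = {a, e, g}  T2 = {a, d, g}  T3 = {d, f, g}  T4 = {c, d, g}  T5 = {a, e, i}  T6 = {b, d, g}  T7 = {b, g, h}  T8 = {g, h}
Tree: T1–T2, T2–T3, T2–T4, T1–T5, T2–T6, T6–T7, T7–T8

No — vertex j appears in no bag.

A tree decomposition must satisfy three properties: every vertex lies in some bag; for every edge, both endpoints lie together in some bag; and for every vertex, the bags containing it form a connected subtree. Here vertex j appears in no bag, so the decomposition is invalid.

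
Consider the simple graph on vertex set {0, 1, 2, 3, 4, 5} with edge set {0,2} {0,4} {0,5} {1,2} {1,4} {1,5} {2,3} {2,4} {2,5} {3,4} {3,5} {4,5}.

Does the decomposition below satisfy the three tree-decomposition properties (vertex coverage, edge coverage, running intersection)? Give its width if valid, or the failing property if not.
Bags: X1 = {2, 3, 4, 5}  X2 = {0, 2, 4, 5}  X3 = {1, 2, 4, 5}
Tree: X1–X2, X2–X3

Every vertex of G appears in some bag (union = {0, 1, 2, 3, 4, 5}); every edge is covered by a bag; and for each vertex v the set of bags containing v is connected in the bag tree. The decomposition is therefore valid. The largest bag has 4 vertices, so the width is 3.

Yes; width 3.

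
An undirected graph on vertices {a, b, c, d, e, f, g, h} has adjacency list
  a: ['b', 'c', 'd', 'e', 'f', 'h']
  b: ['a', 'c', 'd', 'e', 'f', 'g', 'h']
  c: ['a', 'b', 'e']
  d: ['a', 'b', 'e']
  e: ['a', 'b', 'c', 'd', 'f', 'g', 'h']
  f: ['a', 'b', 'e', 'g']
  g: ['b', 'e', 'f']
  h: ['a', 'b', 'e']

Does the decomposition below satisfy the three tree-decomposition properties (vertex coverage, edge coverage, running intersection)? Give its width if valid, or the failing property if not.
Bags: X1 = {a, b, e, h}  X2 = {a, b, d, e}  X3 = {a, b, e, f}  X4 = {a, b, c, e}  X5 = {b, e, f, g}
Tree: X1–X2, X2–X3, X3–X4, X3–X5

Yes; width 3.

Vertex coverage: the bags together contain {a, b, c, d, e, f, g, h}, the full vertex set. Edge coverage: each edge of G has both endpoints in at least one bag. Running intersection: for every vertex, the bags containing it form a connected subtree. All three properties hold, so this is a valid tree decomposition of width max|bag| − 1 = 3, and hence tw(G) ≤ 3.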